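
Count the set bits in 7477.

7477 = 1110100110101
Count the 1s: 1 + 1 + 1 + 1 + 1 + 1 + 1 + 1 = 8

8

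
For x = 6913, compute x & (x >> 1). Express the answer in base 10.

2304

x = 1101100000001 = 6913
x>>1 = 0110110000000
AND  = 0100100000000 = 2304
(x & (x >> 1) has a 1 wherever x has two consecutive 1 bits.)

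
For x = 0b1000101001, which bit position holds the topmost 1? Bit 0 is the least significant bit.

0b1000101001 = 1000101001
The topmost 1 is at position 9 (since 2^9 = 512 ≤ 553 < 1024).

9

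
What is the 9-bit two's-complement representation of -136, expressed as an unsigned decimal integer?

376

136 in 9 bits: 010001000
Invert: 101110111
Add 1:  101111000 = 376
(Check: 2^9 - 136 = 512 - 136 = 376.)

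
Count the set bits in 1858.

1858 = 11101000010
Count the 1s: 1 + 1 + 1 + 1 + 1 = 5

5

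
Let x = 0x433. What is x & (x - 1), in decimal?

x = 10000110011 = 1075
x - 1 = 10000110010
AND   = 10000110010 = 1074
(x & (x - 1) clears the lowest set bit of x.)

1074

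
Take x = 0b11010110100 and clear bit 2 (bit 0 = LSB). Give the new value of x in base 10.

x = 11010110100
bit 2 is currently 1; clear it via x & ~(1 << 2) = x & ~4
→ 11010110000 = 1712

1712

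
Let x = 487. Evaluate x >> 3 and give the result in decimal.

60

487 = 111100111
shift right by 3 → 000111100 = 60
(equivalently, floor(487 / 8))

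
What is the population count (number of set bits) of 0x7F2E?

0x7F2E = 111111100101110
Count the 1s: 1 + 1 + 1 + 1 + 1 + 1 + 1 + 1 + 1 + 1 + 1 = 11

11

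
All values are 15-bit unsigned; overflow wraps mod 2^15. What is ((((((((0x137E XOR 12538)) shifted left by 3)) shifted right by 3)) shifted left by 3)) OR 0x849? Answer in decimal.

0x137E = 001001101111110
12538 = 011000011111010
→ XOR → 010001110000100 = 9092
→ shifted left by 3 (mod 2^15) → 001110000100000 = 7200
→ shifted right by 3 → 000001110000100 = 900
→ shifted left by 3 (mod 2^15) → 001110000100000 = 7200
0x849 = 000100001001001
→ OR → 001110001101001 = 7273

7273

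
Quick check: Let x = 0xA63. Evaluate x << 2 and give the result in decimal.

10636

0xA63 = 00101001100011
shift left by 2 → 10100110001100 = 10636
(equivalently, 2659 × 2^2 = 2659 × 4)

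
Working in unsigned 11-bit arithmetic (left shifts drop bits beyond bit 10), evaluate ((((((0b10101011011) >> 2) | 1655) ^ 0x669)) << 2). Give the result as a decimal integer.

0b10101011011 = 10101011011
→ >> 2 → 00101010110 = 342
1655 = 11001110111
→ | → 11101110111 = 1911
0x669 = 11001101001
→ ^ → 00100011110 = 286
→ << 2 (mod 2^11) → 10001111000 = 1144

1144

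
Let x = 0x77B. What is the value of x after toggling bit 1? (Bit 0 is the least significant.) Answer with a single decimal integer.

x = 011101111011
bit 1 is currently 1; toggle it via x ^ (1 << 1) = x ^ 2
→ 011101111001 = 1913

1913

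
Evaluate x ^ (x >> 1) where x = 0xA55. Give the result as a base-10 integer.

x = 101001010101 = 2645
x>>1 = 010100101010
XOR  = 111101111111 = 3967
(x ^ (x >> 1) gives the standard binary-reflected Gray code of x.)

3967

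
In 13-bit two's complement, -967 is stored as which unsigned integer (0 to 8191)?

967 in 13 bits: 0001111000111
Invert: 1110000111000
Add 1:  1110000111001 = 7225
(Check: 2^13 - 967 = 8192 - 967 = 7225.)

7225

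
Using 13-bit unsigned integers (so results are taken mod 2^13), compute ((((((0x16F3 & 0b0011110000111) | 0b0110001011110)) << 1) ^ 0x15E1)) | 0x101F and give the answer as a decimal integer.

6239

0x16F3 = 1011011110011
0b0011110000111 = 0011110000111
→ & → 0011010000011 = 1667
0b0110001011110 = 0110001011110
→ | → 0111011011111 = 3807
→ << 1 (mod 2^13) → 1110110111110 = 7614
0x15E1 = 1010111100001
→ ^ → 0100001011111 = 2143
0x101F = 1000000011111
→ | → 1100001011111 = 6239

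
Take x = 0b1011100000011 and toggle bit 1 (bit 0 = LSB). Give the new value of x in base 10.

x = 1011100000011
bit 1 is currently 1; toggle it via x ^ (1 << 1) = x ^ 2
→ 1011100000001 = 5889

5889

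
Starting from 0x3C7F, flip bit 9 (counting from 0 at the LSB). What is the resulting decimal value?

x = 11110001111111
bit 9 is currently 0; toggle it via x ^ (1 << 9) = x ^ 512
→ 11111001111111 = 15999

15999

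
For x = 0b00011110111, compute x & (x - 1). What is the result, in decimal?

246

x = 11110111 = 247
x - 1 = 11110110
AND   = 11110110 = 246
(x & (x - 1) clears the lowest set bit of x.)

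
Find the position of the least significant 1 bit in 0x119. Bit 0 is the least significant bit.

0

0x119 = 100011001
Trailing zeros: 0, so the lowest set bit is bit 0 (value 1).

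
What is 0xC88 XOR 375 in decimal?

0xC88 = 110010001000
375 = 000101110111
XOR → 110111111111 = 3583

3583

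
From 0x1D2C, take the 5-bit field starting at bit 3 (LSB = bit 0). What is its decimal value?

v = 1110100101100
Shift right by 3: 1110100101
Mask low 5 bits: 00101 = 5

5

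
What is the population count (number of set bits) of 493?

493 = 111101101
Count the 1s: 1 + 1 + 1 + 1 + 1 + 1 + 1 = 7

7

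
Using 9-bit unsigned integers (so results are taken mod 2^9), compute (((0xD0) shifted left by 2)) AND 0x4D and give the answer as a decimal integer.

0xD0 = 011010000
→ shifted left by 2 (mod 2^9) → 101000000 = 320
0x4D = 001001101
→ AND → 001000000 = 64

64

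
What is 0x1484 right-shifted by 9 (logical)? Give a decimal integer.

10

0x1484 = 1010010000100
shift right by 9 → 0000000001010 = 10
(equivalently, floor(5252 / 512))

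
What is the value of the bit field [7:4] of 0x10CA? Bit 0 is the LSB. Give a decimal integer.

v = 001000011001010
Shift right by 4: 00100001100
Mask low 4 bits: 1100 = 12

12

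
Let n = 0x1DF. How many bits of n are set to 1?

0x1DF = 111011111
Count the 1s: 1 + 1 + 1 + 1 + 1 + 1 + 1 + 1 = 8

8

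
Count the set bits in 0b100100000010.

n = 100100000010
Count the 1s: 1 + 1 + 1 = 3

3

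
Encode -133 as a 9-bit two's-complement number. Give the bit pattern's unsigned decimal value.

379

133 in 9 bits: 010000101
Invert: 101111010
Add 1:  101111011 = 379
(Check: 2^9 - 133 = 512 - 133 = 379.)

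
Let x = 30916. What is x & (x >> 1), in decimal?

14400

x = 111100011000100 = 30916
x>>1 = 011110001100010
AND  = 011100001000000 = 14400
(x & (x >> 1) has a 1 wherever x has two consecutive 1 bits.)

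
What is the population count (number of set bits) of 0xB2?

0xB2 = 10110010
Count the 1s: 1 + 1 + 1 + 1 = 4

4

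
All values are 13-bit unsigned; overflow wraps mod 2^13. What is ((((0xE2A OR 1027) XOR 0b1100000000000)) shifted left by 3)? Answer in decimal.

4440

0xE2A = 0111000101010
1027 = 0010000000011
→ OR → 0111000101011 = 3627
0b1100000000000 = 1100000000000
→ XOR → 1011000101011 = 5675
→ shifted left by 3 (mod 2^13) → 1000101011000 = 4440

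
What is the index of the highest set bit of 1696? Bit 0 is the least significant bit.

1696 = 11010100000
The topmost 1 is at position 10 (since 2^10 = 1024 ≤ 1696 < 2048).

10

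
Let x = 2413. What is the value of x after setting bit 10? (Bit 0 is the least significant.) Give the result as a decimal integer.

x = 100101101101
bit 10 is currently 0; set it via x | (1 << 10) = x | 1024
→ 110101101101 = 3437

3437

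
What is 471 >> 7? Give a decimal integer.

3

471 = 111010111
shift right by 7 → 000000011 = 3
(equivalently, floor(471 / 128))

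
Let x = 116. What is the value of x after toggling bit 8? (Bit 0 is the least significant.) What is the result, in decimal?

x = 001110100
bit 8 is currently 0; toggle it via x ^ (1 << 8) = x ^ 256
→ 101110100 = 372

372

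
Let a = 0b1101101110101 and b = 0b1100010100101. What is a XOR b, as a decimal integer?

a = 1101101110101
b = 1100010100101
XOR → 0001111010000 = 976

976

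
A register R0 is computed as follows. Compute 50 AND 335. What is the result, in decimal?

2

50 = 000110010
335 = 101001111
AND → 000000010 = 2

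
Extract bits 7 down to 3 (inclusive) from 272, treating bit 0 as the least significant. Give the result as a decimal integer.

2

v = 100010000
Shift right by 3: 100010
Mask low 5 bits: 00010 = 2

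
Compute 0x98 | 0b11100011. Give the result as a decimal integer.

251

0x98 = 10011000
b = 11100011
 OR → 11111011 = 251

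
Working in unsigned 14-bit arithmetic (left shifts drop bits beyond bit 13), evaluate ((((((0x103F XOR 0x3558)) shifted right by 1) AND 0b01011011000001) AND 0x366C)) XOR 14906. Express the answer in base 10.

0x103F = 01000000111111
0x3558 = 11010101011000
→ XOR → 10010101100111 = 9575
→ shifted right by 1 → 01001010110011 = 4787
0b01011011000001 = 01011011000001
→ AND → 01001010000001 = 4737
0x366C = 11011001101100
→ AND → 01001000000000 = 4608
14906 = 11101000111010
→ XOR → 10100000111010 = 10298

10298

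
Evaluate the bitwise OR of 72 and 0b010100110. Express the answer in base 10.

238

72 = 01001000
b = 10100110
 OR → 11101110 = 238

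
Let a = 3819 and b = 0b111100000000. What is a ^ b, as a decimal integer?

3819 = 111011101011
b = 111100000000
XOR → 000111101011 = 491

491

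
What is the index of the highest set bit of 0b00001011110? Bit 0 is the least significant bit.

0b00001011110 = 1011110
The topmost 1 is at position 6 (since 2^6 = 64 ≤ 94 < 128).

6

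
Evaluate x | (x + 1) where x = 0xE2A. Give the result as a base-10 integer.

3627

x = 111000101010 = 3626
x + 1 = 111000101011
OR    = 111000101011 = 3627
(x | (x + 1) sets the lowest cleared bit.)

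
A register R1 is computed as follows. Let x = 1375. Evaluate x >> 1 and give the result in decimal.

687

1375 = 10101011111
shift right by 1 → 01010101111 = 687
(equivalently, floor(1375 / 2))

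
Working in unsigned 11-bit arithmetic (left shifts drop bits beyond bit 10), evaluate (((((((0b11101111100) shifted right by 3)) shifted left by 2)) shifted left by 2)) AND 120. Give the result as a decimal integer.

112

0b11101111100 = 11101111100
→ shifted right by 3 → 00011101111 = 239
→ shifted left by 2 (mod 2^11) → 01110111100 = 956
→ shifted left by 2 (mod 2^11) → 11011110000 = 1776
120 = 00001111000
→ AND → 00001110000 = 112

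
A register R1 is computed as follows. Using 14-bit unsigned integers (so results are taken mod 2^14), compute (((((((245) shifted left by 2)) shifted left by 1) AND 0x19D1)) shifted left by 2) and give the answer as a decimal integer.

245 = 00000011110101
→ shifted left by 2 (mod 2^14) → 00001111010100 = 980
→ shifted left by 1 (mod 2^14) → 00011110101000 = 1960
0x19D1 = 01100111010001
→ AND → 00000110000000 = 384
→ shifted left by 2 (mod 2^14) → 00011000000000 = 1536

1536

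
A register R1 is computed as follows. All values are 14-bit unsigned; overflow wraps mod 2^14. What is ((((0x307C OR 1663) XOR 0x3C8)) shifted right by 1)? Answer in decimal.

0x307C = 11000001111100
1663 = 00011001111111
→ OR → 11011001111111 = 13951
0x3C8 = 00001111001000
→ XOR → 11010110110111 = 13751
→ shifted right by 1 → 01101011011011 = 6875

6875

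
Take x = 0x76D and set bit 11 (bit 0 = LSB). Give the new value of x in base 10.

3949

x = 011101101101
bit 11 is currently 0; set it via x | (1 << 11) = x | 2048
→ 111101101101 = 3949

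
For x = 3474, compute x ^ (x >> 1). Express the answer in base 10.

x = 110110010010 = 3474
x>>1 = 011011001001
XOR  = 101101011011 = 2907
(x ^ (x >> 1) gives the standard binary-reflected Gray code of x.)

2907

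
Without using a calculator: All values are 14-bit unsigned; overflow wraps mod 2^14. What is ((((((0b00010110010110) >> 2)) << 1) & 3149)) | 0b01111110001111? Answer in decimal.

8143

0b00010110010110 = 00010110010110
→ >> 2 → 00000101100101 = 357
→ << 1 (mod 2^14) → 00001011001010 = 714
3149 = 00110001001101
→ & → 00000001001000 = 72
0b01111110001111 = 01111110001111
→ | → 01111111001111 = 8143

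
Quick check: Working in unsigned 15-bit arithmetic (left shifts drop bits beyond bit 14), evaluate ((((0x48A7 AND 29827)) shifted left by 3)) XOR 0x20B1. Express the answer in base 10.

9385

0x48A7 = 100100010100111
29827 = 111010010000011
→ AND → 100000010000011 = 16515
→ shifted left by 3 (mod 2^15) → 000010000011000 = 1048
0x20B1 = 010000010110001
→ XOR → 010010010101001 = 9385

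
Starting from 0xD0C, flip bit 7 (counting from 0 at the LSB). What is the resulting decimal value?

x = 00110100001100
bit 7 is currently 0; toggle it via x ^ (1 << 7) = x ^ 128
→ 00110110001100 = 3468

3468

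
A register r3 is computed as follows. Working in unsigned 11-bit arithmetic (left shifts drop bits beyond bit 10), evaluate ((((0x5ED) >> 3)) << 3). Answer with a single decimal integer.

1512

0x5ED = 10111101101
→ >> 3 → 00010111101 = 189
→ << 3 (mod 2^11) → 10111101000 = 1512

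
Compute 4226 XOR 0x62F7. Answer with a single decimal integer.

4226 = 001000010000010
0x62F7 = 110001011110111
XOR → 111001001110101 = 29301

29301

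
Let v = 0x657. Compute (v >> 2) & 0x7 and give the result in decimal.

5

v = 11001010111
Shift right by 2: 110010101
Mask low 3 bits: 101 = 5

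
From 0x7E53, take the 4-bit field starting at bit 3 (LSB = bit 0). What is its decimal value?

v = 111111001010011
Shift right by 3: 111111001010
Mask low 4 bits: 1010 = 10

10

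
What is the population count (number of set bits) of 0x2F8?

6

0x2F8 = 1011111000
Count the 1s: 1 + 1 + 1 + 1 + 1 + 1 = 6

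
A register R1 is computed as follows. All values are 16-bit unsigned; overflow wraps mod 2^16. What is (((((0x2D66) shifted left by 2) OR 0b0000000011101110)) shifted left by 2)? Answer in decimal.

0x2D66 = 0010110101100110
→ shifted left by 2 (mod 2^16) → 1011010110011000 = 46488
0b0000000011101110 = 0000000011101110
→ OR → 1011010111111110 = 46590
→ shifted left by 2 (mod 2^16) → 1101011111111000 = 55288

55288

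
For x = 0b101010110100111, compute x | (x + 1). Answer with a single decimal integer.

21935

x = 101010110100111 = 21927
x + 1 = 101010110101000
OR    = 101010110101111 = 21935
(x | (x + 1) sets the lowest cleared bit.)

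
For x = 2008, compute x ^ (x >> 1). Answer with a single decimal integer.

1076

x = 11111011000 = 2008
x>>1 = 01111101100
XOR  = 10000110100 = 1076
(x ^ (x >> 1) gives the standard binary-reflected Gray code of x.)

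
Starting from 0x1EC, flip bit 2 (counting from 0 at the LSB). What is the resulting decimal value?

x = 00111101100
bit 2 is currently 1; toggle it via x ^ (1 << 2) = x ^ 4
→ 00111101000 = 488

488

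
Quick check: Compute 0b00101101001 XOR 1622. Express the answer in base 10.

1855

a = 00101101001
1622 = 11001010110
XOR → 11100111111 = 1855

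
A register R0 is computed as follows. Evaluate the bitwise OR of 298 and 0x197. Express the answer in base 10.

447

298 = 100101010
0x197 = 110010111
 OR → 110111111 = 447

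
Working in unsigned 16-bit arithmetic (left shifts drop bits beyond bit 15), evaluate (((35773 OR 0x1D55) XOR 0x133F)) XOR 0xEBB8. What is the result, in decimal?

26490

35773 = 1000101110111101
0x1D55 = 0001110101010101
→ OR → 1001111111111101 = 40957
0x133F = 0001001100111111
→ XOR → 1000110011000010 = 36034
0xEBB8 = 1110101110111000
→ XOR → 0110011101111010 = 26490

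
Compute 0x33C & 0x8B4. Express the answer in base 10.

0x33C = 001100111100
0x8B4 = 100010110100
AND → 000000110100 = 52

52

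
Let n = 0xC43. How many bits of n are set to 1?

0xC43 = 110001000011
Count the 1s: 1 + 1 + 1 + 1 + 1 = 5

5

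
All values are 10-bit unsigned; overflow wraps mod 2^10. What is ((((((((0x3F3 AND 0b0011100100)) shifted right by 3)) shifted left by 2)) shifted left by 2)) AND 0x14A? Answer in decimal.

320

0x3F3 = 1111110011
0b0011100100 = 0011100100
→ AND → 0011100000 = 224
→ shifted right by 3 → 0000011100 = 28
→ shifted left by 2 (mod 2^10) → 0001110000 = 112
→ shifted left by 2 (mod 2^10) → 0111000000 = 448
0x14A = 0101001010
→ AND → 0101000000 = 320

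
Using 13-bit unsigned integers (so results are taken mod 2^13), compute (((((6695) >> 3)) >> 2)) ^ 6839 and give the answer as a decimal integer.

6758

6695 = 1101000100111
→ >> 3 → 0001101000100 = 836
→ >> 2 → 0000011010001 = 209
6839 = 1101010110111
→ ^ → 1101001100110 = 6758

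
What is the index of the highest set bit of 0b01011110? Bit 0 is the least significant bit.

6

0b01011110 = 1011110
The topmost 1 is at position 6 (since 2^6 = 64 ≤ 94 < 128).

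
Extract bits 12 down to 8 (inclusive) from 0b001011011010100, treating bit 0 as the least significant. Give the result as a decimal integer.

22

v = 001011011010100
Shift right by 8: 0010110
Mask low 5 bits: 10110 = 22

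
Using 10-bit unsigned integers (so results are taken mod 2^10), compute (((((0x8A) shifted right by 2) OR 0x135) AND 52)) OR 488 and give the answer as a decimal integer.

508

0x8A = 0010001010
→ shifted right by 2 → 0000100010 = 34
0x135 = 0100110101
→ OR → 0100110111 = 311
52 = 0000110100
→ AND → 0000110100 = 52
488 = 0111101000
→ OR → 0111111100 = 508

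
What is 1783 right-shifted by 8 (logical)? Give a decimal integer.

6

1783 = 11011110111
shift right by 8 → 00000000110 = 6
(equivalently, floor(1783 / 256))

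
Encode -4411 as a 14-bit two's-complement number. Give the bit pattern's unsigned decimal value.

4411 in 14 bits: 01000100111011
Invert: 10111011000100
Add 1:  10111011000101 = 11973
(Check: 2^14 - 4411 = 16384 - 4411 = 11973.)

11973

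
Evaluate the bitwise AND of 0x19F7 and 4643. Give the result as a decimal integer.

4131

0x19F7 = 1100111110111
4643 = 1001000100011
AND → 1000000100011 = 4131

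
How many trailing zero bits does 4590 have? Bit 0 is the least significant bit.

4590 = 1000111101110
Trailing zeros: 1, so the lowest set bit is bit 1 (value 2).

1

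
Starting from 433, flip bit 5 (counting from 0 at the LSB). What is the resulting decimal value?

x = 000110110001
bit 5 is currently 1; toggle it via x ^ (1 << 5) = x ^ 32
→ 000110010001 = 401

401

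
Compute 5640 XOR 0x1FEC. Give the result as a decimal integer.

5640 = 1011000001000
0x1FEC = 1111111101100
XOR → 0100111100100 = 2532

2532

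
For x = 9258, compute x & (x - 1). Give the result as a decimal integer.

9256

x = 10010000101010 = 9258
x - 1 = 10010000101001
AND   = 10010000101000 = 9256
(x & (x - 1) clears the lowest set bit of x.)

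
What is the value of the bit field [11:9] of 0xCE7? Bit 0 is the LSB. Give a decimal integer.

6

v = 110011100111
Shift right by 9: 110
Mask low 3 bits: 110 = 6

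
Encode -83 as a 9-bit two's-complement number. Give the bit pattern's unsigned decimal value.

429

83 in 9 bits: 001010011
Invert: 110101100
Add 1:  110101101 = 429
(Check: 2^9 - 83 = 512 - 83 = 429.)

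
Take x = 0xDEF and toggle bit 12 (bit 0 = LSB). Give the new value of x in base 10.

x = 00110111101111
bit 12 is currently 0; toggle it via x ^ (1 << 12) = x ^ 4096
→ 01110111101111 = 7663

7663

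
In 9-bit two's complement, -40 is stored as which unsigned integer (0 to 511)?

40 in 9 bits: 000101000
Invert: 111010111
Add 1:  111011000 = 472
(Check: 2^9 - 40 = 512 - 40 = 472.)

472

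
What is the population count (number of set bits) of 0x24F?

0x24F = 1001001111
Count the 1s: 1 + 1 + 1 + 1 + 1 + 1 = 6

6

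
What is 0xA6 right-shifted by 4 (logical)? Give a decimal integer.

10

0xA6 = 10100110
shift right by 4 → 00001010 = 10
(equivalently, floor(166 / 16))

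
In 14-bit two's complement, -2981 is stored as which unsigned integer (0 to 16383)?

2981 in 14 bits: 00101110100101
Invert: 11010001011010
Add 1:  11010001011011 = 13403
(Check: 2^14 - 2981 = 16384 - 2981 = 13403.)

13403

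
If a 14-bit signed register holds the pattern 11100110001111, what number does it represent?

-1649

pattern = 11100110001111 (MSB is 1 ⇒ negative)
Invert: 00011001110000, add 1 → 00011001110001 = 1649, so the value is -1649.
(Equivalently: 14735 - 2^14 = 14735 - 16384 = -1649.)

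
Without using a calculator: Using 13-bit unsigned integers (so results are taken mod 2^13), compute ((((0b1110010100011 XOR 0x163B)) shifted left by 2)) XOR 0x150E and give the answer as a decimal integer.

8046

0b1110010100011 = 1110010100011
0x163B = 1011000111011
→ XOR → 0101010011000 = 2712
→ shifted left by 2 (mod 2^13) → 0101001100000 = 2656
0x150E = 1010100001110
→ XOR → 1111101101110 = 8046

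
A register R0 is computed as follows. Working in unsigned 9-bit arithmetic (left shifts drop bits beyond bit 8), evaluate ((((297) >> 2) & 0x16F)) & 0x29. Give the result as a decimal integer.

8

297 = 100101001
→ >> 2 → 001001010 = 74
0x16F = 101101111
→ & → 001001010 = 74
0x29 = 000101001
→ & → 000001000 = 8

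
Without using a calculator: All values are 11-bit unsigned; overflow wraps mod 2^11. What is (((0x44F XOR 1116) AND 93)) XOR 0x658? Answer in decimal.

1609

0x44F = 10001001111
1116 = 10001011100
→ XOR → 00000010011 = 19
93 = 00001011101
→ AND → 00000010001 = 17
0x658 = 11001011000
→ XOR → 11001001001 = 1609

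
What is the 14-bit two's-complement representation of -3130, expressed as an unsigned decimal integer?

13254

3130 in 14 bits: 00110000111010
Invert: 11001111000101
Add 1:  11001111000110 = 13254
(Check: 2^14 - 3130 = 16384 - 3130 = 13254.)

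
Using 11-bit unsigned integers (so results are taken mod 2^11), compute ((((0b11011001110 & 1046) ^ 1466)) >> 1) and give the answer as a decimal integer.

0b11011001110 = 11011001110
1046 = 10000010110
→ & → 10000000110 = 1030
1466 = 10110111010
→ ^ → 00110111100 = 444
→ >> 1 → 00011011110 = 222

222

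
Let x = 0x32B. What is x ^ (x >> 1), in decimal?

702

x = 1100101011 = 811
x>>1 = 0110010101
XOR  = 1010111110 = 702
(x ^ (x >> 1) gives the standard binary-reflected Gray code of x.)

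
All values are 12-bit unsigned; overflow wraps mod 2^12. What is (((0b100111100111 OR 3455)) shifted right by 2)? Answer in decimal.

895

0b100111100111 = 100111100111
3455 = 110101111111
→ OR → 110111111111 = 3583
→ shifted right by 2 → 001101111111 = 895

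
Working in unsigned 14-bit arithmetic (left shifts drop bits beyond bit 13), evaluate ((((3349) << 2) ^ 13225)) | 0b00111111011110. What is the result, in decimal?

4095

3349 = 00110100010101
→ << 2 (mod 2^14) → 11010001010100 = 13396
13225 = 11001110101001
→ ^ → 00011111111101 = 2045
0b00111111011110 = 00111111011110
→ | → 00111111111111 = 4095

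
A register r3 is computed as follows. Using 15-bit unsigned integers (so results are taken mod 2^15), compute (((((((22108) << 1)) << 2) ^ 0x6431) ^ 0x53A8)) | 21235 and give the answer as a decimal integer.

22523

22108 = 101011001011100
→ << 1 (mod 2^15) → 010110010111000 = 11448
→ << 2 (mod 2^15) → 011001011100000 = 13024
0x6431 = 110010000110001
→ ^ → 101011011010001 = 22225
0x53A8 = 101001110101000
→ ^ → 000010101111001 = 1401
21235 = 101001011110011
→ | → 101011111111011 = 22523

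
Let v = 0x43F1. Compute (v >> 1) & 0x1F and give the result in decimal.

v = 100001111110001
Shift right by 1: 10000111111000
Mask low 5 bits: 11000 = 24

24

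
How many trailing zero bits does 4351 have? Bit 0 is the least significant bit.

0

4351 = 1000011111111
Trailing zeros: 0, so the lowest set bit is bit 0 (value 1).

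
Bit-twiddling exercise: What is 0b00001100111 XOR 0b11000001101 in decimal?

1642

a = 00001100111
b = 11000001101
XOR → 11001101010 = 1642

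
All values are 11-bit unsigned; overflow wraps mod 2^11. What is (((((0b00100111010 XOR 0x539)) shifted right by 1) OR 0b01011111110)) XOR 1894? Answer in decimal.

0b00100111010 = 00100111010
0x539 = 10100111001
→ XOR → 10000000011 = 1027
→ shifted right by 1 → 01000000001 = 513
0b01011111110 = 01011111110
→ OR → 01011111111 = 767
1894 = 11101100110
→ XOR → 10110011001 = 1433

1433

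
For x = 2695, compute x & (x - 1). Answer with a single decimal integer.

x = 101010000111 = 2695
x - 1 = 101010000110
AND   = 101010000110 = 2694
(x & (x - 1) clears the lowest set bit of x.)

2694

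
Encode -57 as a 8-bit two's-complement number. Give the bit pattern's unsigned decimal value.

57 in 8 bits: 00111001
Invert: 11000110
Add 1:  11000111 = 199
(Check: 2^8 - 57 = 256 - 57 = 199.)

199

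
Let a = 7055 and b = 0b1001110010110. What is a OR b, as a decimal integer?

7055 = 1101110001111
b = 1001110010110
 OR → 1101110011111 = 7071

7071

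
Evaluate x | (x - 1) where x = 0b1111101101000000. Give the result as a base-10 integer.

64383

x = 1111101101000000 = 64320
x - 1 = 1111101100111111
OR    = 1111101101111111 = 64383
(x | (x - 1) sets all bits below the lowest set bit.)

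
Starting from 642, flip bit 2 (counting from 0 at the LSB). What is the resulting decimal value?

x = 01010000010
bit 2 is currently 0; toggle it via x ^ (1 << 2) = x ^ 4
→ 01010000110 = 646

646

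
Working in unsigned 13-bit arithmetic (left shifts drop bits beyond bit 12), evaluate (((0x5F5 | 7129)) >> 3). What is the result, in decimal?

0x5F5 = 0010111110101
7129 = 1101111011001
→ | → 1111111111101 = 8189
→ >> 3 → 0001111111111 = 1023

1023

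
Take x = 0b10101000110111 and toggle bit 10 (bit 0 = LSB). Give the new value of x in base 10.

11831

x = 10101000110111
bit 10 is currently 0; toggle it via x ^ (1 << 10) = x ^ 1024
→ 10111000110111 = 11831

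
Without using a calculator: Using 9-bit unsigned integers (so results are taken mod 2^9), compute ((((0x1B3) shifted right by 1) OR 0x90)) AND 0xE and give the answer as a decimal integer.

8

0x1B3 = 110110011
→ shifted right by 1 → 011011001 = 217
0x90 = 010010000
→ OR → 011011001 = 217
0xE = 000001110
→ AND → 000001000 = 8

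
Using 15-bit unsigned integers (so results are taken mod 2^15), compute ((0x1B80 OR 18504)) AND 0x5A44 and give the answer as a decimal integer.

0x1B80 = 001101110000000
18504 = 100100001001000
→ OR → 101101111001000 = 23496
0x5A44 = 101101001000100
→ AND → 101101001000000 = 23104

23104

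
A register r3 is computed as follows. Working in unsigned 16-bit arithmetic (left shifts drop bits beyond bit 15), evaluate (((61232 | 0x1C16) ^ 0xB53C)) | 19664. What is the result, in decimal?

20186

61232 = 1110111100110000
0x1C16 = 0001110000010110
→ | → 1111111100110110 = 65334
0xB53C = 1011010100111100
→ ^ → 0100101000001010 = 18954
19664 = 0100110011010000
→ | → 0100111011011010 = 20186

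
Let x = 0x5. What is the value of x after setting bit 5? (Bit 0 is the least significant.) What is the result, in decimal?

x = 000000000101
bit 5 is currently 0; set it via x | (1 << 5) = x | 32
→ 000000100101 = 37

37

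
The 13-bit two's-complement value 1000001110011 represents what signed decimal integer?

pattern = 1000001110011 (MSB is 1 ⇒ negative)
Invert: 0111110001100, add 1 → 0111110001101 = 3981, so the value is -3981.
(Equivalently: 4211 - 2^13 = 4211 - 8192 = -3981.)

-3981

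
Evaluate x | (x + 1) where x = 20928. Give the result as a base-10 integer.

x = 101000111000000 = 20928
x + 1 = 101000111000001
OR    = 101000111000001 = 20929
(x | (x + 1) sets the lowest cleared bit.)

20929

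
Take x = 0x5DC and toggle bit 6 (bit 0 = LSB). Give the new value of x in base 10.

1436

x = 10111011100
bit 6 is currently 1; toggle it via x ^ (1 << 6) = x ^ 64
→ 10110011100 = 1436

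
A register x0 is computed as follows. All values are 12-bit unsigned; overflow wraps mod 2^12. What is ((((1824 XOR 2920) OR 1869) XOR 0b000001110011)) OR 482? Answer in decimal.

4094

1824 = 011100100000
2920 = 101101101000
→ XOR → 110001001000 = 3144
1869 = 011101001101
→ OR → 111101001101 = 3917
0b000001110011 = 000001110011
→ XOR → 111100111110 = 3902
482 = 000111100010
→ OR → 111111111110 = 4094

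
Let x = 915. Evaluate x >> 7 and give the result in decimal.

7

915 = 1110010011
shift right by 7 → 0000000111 = 7
(equivalently, floor(915 / 128))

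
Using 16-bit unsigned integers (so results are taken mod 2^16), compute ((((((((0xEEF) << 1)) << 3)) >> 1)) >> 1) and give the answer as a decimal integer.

0xEEF = 0000111011101111
→ << 1 (mod 2^16) → 0001110111011110 = 7646
→ << 3 (mod 2^16) → 1110111011110000 = 61168
→ >> 1 → 0111011101111000 = 30584
→ >> 1 → 0011101110111100 = 15292

15292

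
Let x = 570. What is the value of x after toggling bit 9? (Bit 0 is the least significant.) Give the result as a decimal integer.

x = 01000111010
bit 9 is currently 1; toggle it via x ^ (1 << 9) = x ^ 512
→ 00000111010 = 58

58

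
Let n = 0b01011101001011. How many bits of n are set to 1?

8

n = 1011101001011
Count the 1s: 1 + 1 + 1 + 1 + 1 + 1 + 1 + 1 = 8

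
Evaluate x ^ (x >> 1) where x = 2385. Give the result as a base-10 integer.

3577

x = 100101010001 = 2385
x>>1 = 010010101000
XOR  = 110111111001 = 3577
(x ^ (x >> 1) gives the standard binary-reflected Gray code of x.)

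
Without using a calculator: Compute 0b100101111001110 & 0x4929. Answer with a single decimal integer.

18696

a = 100101111001110
0x4929 = 100100100101001
AND → 100100100001000 = 18696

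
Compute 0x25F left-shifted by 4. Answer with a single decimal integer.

0x25F = 00001001011111
shift left by 4 → 10010111110000 = 9712
(equivalently, 607 × 2^4 = 607 × 16)

9712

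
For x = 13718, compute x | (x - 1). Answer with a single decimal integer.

x = 11010110010110 = 13718
x - 1 = 11010110010101
OR    = 11010110010111 = 13719
(x | (x - 1) sets all bits below the lowest set bit.)

13719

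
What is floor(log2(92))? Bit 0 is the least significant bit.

6

92 = 1011100
The topmost 1 is at position 6 (since 2^6 = 64 ≤ 92 < 128).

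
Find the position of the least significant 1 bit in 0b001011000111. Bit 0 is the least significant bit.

0

0b001011000111 = 1011000111
Trailing zeros: 0, so the lowest set bit is bit 0 (value 1).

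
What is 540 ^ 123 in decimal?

540 = 1000011100
123 = 0001111011
XOR → 1001100111 = 615

615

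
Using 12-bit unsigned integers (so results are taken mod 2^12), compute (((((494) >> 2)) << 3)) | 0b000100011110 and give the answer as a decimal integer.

990

494 = 000111101110
→ >> 2 → 000001111011 = 123
→ << 3 (mod 2^12) → 001111011000 = 984
0b000100011110 = 000100011110
→ | → 001111011110 = 990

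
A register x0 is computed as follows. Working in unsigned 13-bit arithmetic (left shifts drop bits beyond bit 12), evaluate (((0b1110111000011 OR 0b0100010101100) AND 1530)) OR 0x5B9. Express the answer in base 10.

0b1110111000011 = 1110111000011
0b0100010101100 = 0100010101100
→ OR → 1110111101111 = 7663
1530 = 0010111111010
→ AND → 0010111101010 = 1514
0x5B9 = 0010110111001
→ OR → 0010111111011 = 1531

1531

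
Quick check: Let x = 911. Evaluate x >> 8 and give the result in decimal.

3

911 = 1110001111
shift right by 8 → 0000000011 = 3
(equivalently, floor(911 / 256))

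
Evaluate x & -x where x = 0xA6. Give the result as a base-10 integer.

x = 10100110 = 166
-x (two's complement) = …01011010
AND   = 00000010 = 2
(x & -x isolates the lowest set bit of x.)

2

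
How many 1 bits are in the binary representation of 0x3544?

6

0x3544 = 11010101000100
Count the 1s: 1 + 1 + 1 + 1 + 1 + 1 = 6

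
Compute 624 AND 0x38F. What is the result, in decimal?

624 = 1001110000
0x38F = 1110001111
AND → 1000000000 = 512

512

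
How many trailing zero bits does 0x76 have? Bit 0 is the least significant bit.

0x76 = 1110110
Trailing zeros: 1, so the lowest set bit is bit 1 (value 2).

1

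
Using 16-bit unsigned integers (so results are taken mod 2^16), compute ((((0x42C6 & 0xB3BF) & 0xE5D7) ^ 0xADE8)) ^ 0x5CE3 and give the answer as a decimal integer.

61837

0x42C6 = 0100001011000110
0xB3BF = 1011001110111111
→ & → 0000001010000110 = 646
0xE5D7 = 1110010111010111
→ & → 0000000010000110 = 134
0xADE8 = 1010110111101000
→ ^ → 1010110101101110 = 44398
0x5CE3 = 0101110011100011
→ ^ → 1111000110001101 = 61837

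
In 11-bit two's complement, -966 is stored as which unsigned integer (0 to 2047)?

1082

966 in 11 bits: 01111000110
Invert: 10000111001
Add 1:  10000111010 = 1082
(Check: 2^11 - 966 = 2048 - 966 = 1082.)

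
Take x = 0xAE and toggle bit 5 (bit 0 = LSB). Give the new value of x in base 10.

142

x = 010101110
bit 5 is currently 1; toggle it via x ^ (1 << 5) = x ^ 32
→ 010001110 = 142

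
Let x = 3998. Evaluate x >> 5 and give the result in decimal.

124

3998 = 111110011110
shift right by 5 → 000001111100 = 124
(equivalently, floor(3998 / 32))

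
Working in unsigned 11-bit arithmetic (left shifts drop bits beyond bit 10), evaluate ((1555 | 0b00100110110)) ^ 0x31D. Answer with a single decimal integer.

1066

1555 = 11000010011
0b00100110110 = 00100110110
→ | → 11100110111 = 1847
0x31D = 01100011101
→ ^ → 10000101010 = 1066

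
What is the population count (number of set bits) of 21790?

8

21790 = 101010100011110
Count the 1s: 1 + 1 + 1 + 1 + 1 + 1 + 1 + 1 = 8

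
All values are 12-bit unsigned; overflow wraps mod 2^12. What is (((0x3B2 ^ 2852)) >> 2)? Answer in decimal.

0x3B2 = 001110110010
2852 = 101100100100
→ ^ → 100010010110 = 2198
→ >> 2 → 001000100101 = 549

549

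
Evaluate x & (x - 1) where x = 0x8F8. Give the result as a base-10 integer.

2288

x = 100011111000 = 2296
x - 1 = 100011110111
AND   = 100011110000 = 2288
(x & (x - 1) clears the lowest set bit of x.)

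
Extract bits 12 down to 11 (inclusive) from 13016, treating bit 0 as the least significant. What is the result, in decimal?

v = 11001011011000
Shift right by 11: 110
Mask low 2 bits: 10 = 2

2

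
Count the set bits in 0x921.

4

0x921 = 100100100001
Count the 1s: 1 + 1 + 1 + 1 = 4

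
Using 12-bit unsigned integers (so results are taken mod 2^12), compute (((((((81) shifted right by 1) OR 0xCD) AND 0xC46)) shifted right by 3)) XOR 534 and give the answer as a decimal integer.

81 = 000001010001
→ shifted right by 1 → 000000101000 = 40
0xCD = 000011001101
→ OR → 000011101101 = 237
0xC46 = 110001000110
→ AND → 000001000100 = 68
→ shifted right by 3 → 000000001000 = 8
534 = 001000010110
→ XOR → 001000011110 = 542

542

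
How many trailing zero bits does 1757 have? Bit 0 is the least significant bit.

0

1757 = 11011011101
Trailing zeros: 0, so the lowest set bit is bit 0 (value 1).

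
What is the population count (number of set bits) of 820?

820 = 1100110100
Count the 1s: 1 + 1 + 1 + 1 + 1 = 5

5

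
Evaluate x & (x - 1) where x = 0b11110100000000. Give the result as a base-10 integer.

15360

x = 11110100000000 = 15616
x - 1 = 11110011111111
AND   = 11110000000000 = 15360
(x & (x - 1) clears the lowest set bit of x.)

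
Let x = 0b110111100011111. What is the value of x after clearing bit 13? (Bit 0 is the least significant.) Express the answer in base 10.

x = 110111100011111
bit 13 is currently 1; clear it via x & ~(1 << 13) = x & ~8192
→ 100111100011111 = 20255

20255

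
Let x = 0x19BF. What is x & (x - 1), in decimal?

6590

x = 1100110111111 = 6591
x - 1 = 1100110111110
AND   = 1100110111110 = 6590
(x & (x - 1) clears the lowest set bit of x.)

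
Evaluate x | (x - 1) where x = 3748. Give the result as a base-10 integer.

x = 111010100100 = 3748
x - 1 = 111010100011
OR    = 111010100111 = 3751
(x | (x - 1) sets all bits below the lowest set bit.)

3751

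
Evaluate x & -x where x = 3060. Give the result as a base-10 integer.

x = 101111110100 = 3060
-x (two's complement) = …010000001100
AND   = 000000000100 = 4
(x & -x isolates the lowest set bit of x.)

4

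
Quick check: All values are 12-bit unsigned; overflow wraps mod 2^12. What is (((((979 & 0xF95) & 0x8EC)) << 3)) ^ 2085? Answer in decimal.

3109

979 = 001111010011
0xF95 = 111110010101
→ & → 001110010001 = 913
0x8EC = 100011101100
→ & → 000010000000 = 128
→ << 3 (mod 2^12) → 010000000000 = 1024
2085 = 100000100101
→ ^ → 110000100101 = 3109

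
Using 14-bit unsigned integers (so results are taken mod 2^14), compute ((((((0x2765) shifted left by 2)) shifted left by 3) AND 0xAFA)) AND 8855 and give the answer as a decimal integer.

0x2765 = 10011101100101
→ shifted left by 2 (mod 2^14) → 01110110010100 = 7572
→ shifted left by 3 (mod 2^14) → 10110010100000 = 11424
0xAFA = 00101011111010
→ AND → 00100010100000 = 2208
8855 = 10001010010111
→ AND → 00000010000000 = 128

128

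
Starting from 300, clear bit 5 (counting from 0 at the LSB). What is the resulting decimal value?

268

x = 100101100
bit 5 is currently 1; clear it via x & ~(1 << 5) = x & ~32
→ 100001100 = 268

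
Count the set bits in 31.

5

31 = 11111
Count the 1s: 1 + 1 + 1 + 1 + 1 = 5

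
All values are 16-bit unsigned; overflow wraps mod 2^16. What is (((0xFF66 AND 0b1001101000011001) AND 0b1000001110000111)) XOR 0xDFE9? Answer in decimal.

24041

0xFF66 = 1111111101100110
0b1001101000011001 = 1001101000011001
→ AND → 1001101000000000 = 39424
0b1000001110000111 = 1000001110000111
→ AND → 1000001000000000 = 33280
0xDFE9 = 1101111111101001
→ XOR → 0101110111101001 = 24041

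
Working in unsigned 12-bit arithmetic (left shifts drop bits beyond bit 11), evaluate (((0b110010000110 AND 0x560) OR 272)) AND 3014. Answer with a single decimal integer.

0b110010000110 = 110010000110
0x560 = 010101100000
→ AND → 010000000000 = 1024
272 = 000100010000
→ OR → 010100010000 = 1296
3014 = 101111000110
→ AND → 000100000000 = 256

256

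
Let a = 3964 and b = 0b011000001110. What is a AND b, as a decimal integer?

1548

3964 = 111101111100
b = 011000001110
AND → 011000001100 = 1548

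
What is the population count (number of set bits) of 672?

672 = 1010100000
Count the 1s: 1 + 1 + 1 = 3

3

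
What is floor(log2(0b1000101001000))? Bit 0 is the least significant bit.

0b1000101001000 = 1000101001000
The topmost 1 is at position 12 (since 2^12 = 4096 ≤ 4424 < 8192).

12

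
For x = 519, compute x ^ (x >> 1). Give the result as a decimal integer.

x = 1000000111 = 519
x>>1 = 0100000011
XOR  = 1100000100 = 772
(x ^ (x >> 1) gives the standard binary-reflected Gray code of x.)

772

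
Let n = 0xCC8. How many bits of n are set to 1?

5

0xCC8 = 110011001000
Count the 1s: 1 + 1 + 1 + 1 + 1 = 5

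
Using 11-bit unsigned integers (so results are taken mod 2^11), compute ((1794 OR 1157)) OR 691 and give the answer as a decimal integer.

1794 = 11100000010
1157 = 10010000101
→ OR → 11110000111 = 1927
691 = 01010110011
→ OR → 11110110111 = 1975

1975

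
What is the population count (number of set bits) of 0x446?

0x446 = 10001000110
Count the 1s: 1 + 1 + 1 + 1 = 4

4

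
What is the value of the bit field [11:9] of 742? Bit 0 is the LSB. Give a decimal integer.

1

v = 001011100110
Shift right by 9: 001
Mask low 3 bits: 001 = 1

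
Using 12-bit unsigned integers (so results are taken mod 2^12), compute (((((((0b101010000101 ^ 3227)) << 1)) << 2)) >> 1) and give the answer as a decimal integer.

120

0b101010000101 = 101010000101
3227 = 110010011011
→ ^ → 011000011110 = 1566
→ << 1 (mod 2^12) → 110000111100 = 3132
→ << 2 (mod 2^12) → 000011110000 = 240
→ >> 1 → 000001111000 = 120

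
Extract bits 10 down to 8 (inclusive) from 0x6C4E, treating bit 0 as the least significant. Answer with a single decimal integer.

v = 110110001001110
Shift right by 8: 1101100
Mask low 3 bits: 100 = 4

4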